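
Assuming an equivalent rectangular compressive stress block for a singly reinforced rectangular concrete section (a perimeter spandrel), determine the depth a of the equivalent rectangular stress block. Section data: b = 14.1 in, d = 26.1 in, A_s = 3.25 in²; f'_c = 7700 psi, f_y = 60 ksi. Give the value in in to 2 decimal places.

T = A_s f_y = 3.25 × 60 = 195 kips.
a = T/(0.85 f'_c b) = 195/(0.85 × 7.7 × 14.1) = 2.11 in.

a ≈ 2.11 in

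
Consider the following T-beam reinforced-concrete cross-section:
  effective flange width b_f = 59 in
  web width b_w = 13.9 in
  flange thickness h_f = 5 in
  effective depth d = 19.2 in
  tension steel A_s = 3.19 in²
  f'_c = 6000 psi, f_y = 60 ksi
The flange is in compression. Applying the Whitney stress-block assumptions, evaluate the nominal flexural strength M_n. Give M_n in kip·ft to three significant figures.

M_n ≈ 301 kip·ft

Tension: T = A_s f_y = 3.19 × 60 = 191.4 kips.
Try a within the flange: a = T/(0.85 f'_c b_f) = 191.4/(0.85 × 6 × 59) = 0.636 in.
Since a = 0.636 ≤ h_f = 5 in, the stress block lies entirely in the flange; analyse as a rectangular beam of width b_f.
M_n = T(d − a/2) = 191.4 × (19.2 − 0.318) = 3614.0 kip·in.
M_n = 3614.0/12 = 301.17 kip·ft.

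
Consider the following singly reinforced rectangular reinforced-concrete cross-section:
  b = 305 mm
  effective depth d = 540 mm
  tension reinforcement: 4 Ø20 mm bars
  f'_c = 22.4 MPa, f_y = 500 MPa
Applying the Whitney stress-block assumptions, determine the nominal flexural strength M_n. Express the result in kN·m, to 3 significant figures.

A_s = 4 × 314 = 1256 mm².
T = A_s f_y = 1256 × 500 = 628000 N = 628 kN.
From C = T: a = T/(0.85 f'_c b) = 628000/(0.85 × 22.4 × 305) = 108.14 mm.
M_n = T(d − a/2) = 628 kN × (540 − 54.07) mm = 305.16 kN·m.

M_n ≈ 305 kN·m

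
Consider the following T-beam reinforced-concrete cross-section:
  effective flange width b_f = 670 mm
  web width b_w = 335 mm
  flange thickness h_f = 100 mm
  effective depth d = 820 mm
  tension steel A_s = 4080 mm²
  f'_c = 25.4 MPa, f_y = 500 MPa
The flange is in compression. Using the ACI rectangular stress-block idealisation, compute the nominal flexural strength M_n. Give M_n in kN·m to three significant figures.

M_n ≈ 1520 kN·m

Tension: T = A_s f_y = 4080 × 500 = 2040000 N.
Try a within the flange: a = T/(0.85 f'_c b_f) = 2040000/(0.85 × 25.4 × 670) = 141.03 mm.
a = 141.03 > h_f = 100 mm: the block extends into the web. Split into flange-overhang and web parts.
C_f = 0.85 f'_c (b_f − b_w) h_f = 0.85 × 25.4 × (670 − 335) × 100 = 723265 N.
Remaining web compression depth: a_w = (T − C_f)/(0.85 f'_c b_w) = (2040000 − 723265)/(0.85 × 25.4 × 335) = 182.05 mm.
M_n = C_f(d − h_f/2) + (T − C_f)(d − a_w/2) = 723265 × (820 − 50) + 1316735 × (820 − 91.025) = 556.91 + 959.87 = 1516.78 × 10⁶ N·mm.
M_n = 1516.78 kN·m.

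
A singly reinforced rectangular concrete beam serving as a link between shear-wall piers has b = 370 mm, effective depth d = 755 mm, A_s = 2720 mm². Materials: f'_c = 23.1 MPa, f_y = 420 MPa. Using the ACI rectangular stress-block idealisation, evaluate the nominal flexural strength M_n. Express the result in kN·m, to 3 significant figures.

T = A_s f_y = 2720 × 420 = 1142400 N = 1142.4 kN.
From C = T: a = T/(0.85 f'_c b) = 1142400/(0.85 × 23.1 × 370) = 157.25 mm.
M_n = T(d − a/2) = 1142.4 kN × (755 − 78.625) mm = 772.69 kN·m.

M_n ≈ 773 kN·m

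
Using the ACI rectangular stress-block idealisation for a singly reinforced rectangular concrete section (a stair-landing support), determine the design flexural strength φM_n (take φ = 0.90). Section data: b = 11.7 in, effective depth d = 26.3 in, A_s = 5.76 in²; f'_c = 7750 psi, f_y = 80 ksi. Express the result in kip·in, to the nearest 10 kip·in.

φM_n ≈ 9670 kip·in

T = A_s f_y = 5.76 × 80 = 460.8 kips.
a = T/(0.85 f'_c b) = 460.8/(0.85 × 7.75 × 11.7) = 5.979 in.
M_n = T(d − a/2) = 460.8 × (26.3 − 2.9895) = 10741.5 kip·in.
φM_n = 0.90 × 10741.5 = 9667.4 kip·in.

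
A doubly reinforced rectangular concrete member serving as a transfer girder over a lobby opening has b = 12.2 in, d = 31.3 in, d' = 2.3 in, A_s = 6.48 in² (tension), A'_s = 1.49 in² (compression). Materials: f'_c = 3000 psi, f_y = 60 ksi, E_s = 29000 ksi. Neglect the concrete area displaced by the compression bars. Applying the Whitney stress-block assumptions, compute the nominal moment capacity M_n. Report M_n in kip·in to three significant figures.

Assume both steels yield.
a = (A_s − A'_s) f_y/(0.85 f'_c b) = (6.48 − 1.49) × 60/(0.85 × 3 × 12.2) = 9.624 in.
c = a/β₁ = 9.624/0.85 = 11.322 in; ε'_s = 0.003(c − d')/c = 0.0024 ≥ ε_y = 0.0021, so the compression steel yields.
M_n = (A_s − A'_s) f_y (d − a/2) + A'_s f_y (d − d') = 299.4 × (31.3 − 4.812) + 89.4 × (31.3 − 2.3) = 7930.5 + 2592.6 = 10523.1 kip·in.

M_n ≈ 10500 kip·in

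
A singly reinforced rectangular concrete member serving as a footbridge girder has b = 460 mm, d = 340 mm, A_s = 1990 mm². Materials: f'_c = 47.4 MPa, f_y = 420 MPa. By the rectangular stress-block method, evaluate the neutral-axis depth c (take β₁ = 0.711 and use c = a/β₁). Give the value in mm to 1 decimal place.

c ≈ 63.4 mm

T = A_s f_y = 1990 × 420 = 835800 N = 835.8 kN.
Setting C = 0.85 f'_c a b equal to T: a = 835800/(0.85 × 47.4 × 460) = 45.097 mm.
With β₁ = 0.711, c = a/β₁ = 45.097/0.711 = 63.4 mm.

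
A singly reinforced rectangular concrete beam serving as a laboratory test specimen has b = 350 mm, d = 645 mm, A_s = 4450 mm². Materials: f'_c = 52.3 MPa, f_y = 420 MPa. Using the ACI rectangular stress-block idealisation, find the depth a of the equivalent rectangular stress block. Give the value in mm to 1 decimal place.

T = A_s f_y = 4450 × 420 = 1869000 N = 1869 kN.
Setting C = 0.85 f'_c a b equal to T: a = 1869000/(0.85 × 52.3 × 350) = 120.1 mm.

a ≈ 120.1 mm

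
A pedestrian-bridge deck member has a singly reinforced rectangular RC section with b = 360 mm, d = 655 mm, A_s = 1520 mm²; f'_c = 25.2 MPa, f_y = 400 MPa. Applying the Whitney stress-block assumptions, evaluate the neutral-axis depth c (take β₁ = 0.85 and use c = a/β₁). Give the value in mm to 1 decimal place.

c ≈ 92.8 mm

T = A_s f_y = 1520 × 400 = 608000 N = 608 kN.
Setting C = 0.85 f'_c a b equal to T: a = 608000/(0.85 × 25.2 × 360) = 78.846 mm.
With β₁ = 0.85, c = a/β₁ = 78.846/0.85 = 92.8 mm.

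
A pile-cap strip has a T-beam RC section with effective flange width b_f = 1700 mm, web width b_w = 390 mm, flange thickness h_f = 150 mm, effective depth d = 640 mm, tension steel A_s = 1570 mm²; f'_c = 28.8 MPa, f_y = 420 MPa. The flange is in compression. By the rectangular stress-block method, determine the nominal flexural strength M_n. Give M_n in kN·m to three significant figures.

M_n ≈ 417 kN·m

Tension: T = A_s f_y = 1570 × 420 = 659400 N.
Try a within the flange: a = T/(0.85 f'_c b_f) = 659400/(0.85 × 28.8 × 1700) = 15.84 mm.
Since a = 15.84 ≤ h_f = 150 mm, the stress block lies entirely in the flange; analyse as a rectangular beam of width b_f.
M_n = T(d − a/2) = 659400 × (640 − 7.92) = 416.79 × 10⁶ N·mm.
M_n = 416.79 kN·m.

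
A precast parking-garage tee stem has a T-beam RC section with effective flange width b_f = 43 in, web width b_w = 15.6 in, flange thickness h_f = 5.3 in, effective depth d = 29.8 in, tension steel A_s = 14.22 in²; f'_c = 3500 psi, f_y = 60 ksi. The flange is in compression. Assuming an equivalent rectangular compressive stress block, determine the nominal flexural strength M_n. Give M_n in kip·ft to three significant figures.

M_n ≈ 1860 kip·ft

Tension: T = A_s f_y = 14.22 × 60 = 853.2 kips.
Try a within the flange: a = T/(0.85 f'_c b_f) = 853.2/(0.85 × 3.5 × 43) = 6.670 in.
a = 6.670 > h_f = 5.3 in: the block extends into the web. Split into flange-overhang and web parts.
C_f = 0.85 f'_c (b_f − b_w) h_f = 0.85 × 3.5 × (43 − 15.6) × 5.3 = 432.0 kips.
Remaining web compression depth: a_w = (T − C_f)/(0.85 f'_c b_w) = (853.2 − 432.0)/(0.85 × 3.5 × 15.6) = 9.076 in.
M_n = C_f(d − h_f/2) + (T − C_f)(d − a_w/2) = 432.0 × (29.8 − 2.65) + 421.2 × (29.8 − 4.538) = 11728.8 + 10640.4 = 22369.2 kip·in.
M_n = 22369.2/12 = 1864.10 kip·ft.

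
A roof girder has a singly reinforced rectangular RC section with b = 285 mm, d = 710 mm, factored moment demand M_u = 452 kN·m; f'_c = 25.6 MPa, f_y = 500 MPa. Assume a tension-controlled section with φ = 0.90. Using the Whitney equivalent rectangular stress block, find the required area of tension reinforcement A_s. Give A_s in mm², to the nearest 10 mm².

A_s ≈ 1550 mm²

M_n = M_u/φ = 452/0.90 = 502.222 kN·m.
With M_n = 0.85 f'_c a b (d − a/2), solve the quadratic for a:
a = d − √(d² − 2M_n/(0.85 f'_c b)) = 710 − √(710² − 2 × 502.222×10⁶/(0.85 × 25.6 × 285)) = 125.08 mm.
A_s = 0.85 f'_c a b / f_y = 0.85 × 25.6 × 125.08 × 285 / 500 = 1551.4 mm².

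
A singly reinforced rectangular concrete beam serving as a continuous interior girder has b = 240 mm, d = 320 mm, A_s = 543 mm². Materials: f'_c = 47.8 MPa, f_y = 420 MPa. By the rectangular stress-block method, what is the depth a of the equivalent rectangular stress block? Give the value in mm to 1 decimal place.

a ≈ 23.4 mm

T = A_s f_y = 543 × 420 = 228060 N = 228.06 kN.
Setting C = 0.85 f'_c a b equal to T: a = 228060/(0.85 × 47.8 × 240) = 23.4 mm.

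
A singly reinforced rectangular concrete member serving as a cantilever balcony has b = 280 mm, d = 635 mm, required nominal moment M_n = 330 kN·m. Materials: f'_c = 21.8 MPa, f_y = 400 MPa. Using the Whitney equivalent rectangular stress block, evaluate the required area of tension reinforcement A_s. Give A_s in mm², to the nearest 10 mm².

With M_n = 0.85 f'_c a b (d − a/2), solve the quadratic for a:
a = d − √(d² − 2M_n/(0.85 f'_c b)) = 635 − √(635² − 2 × 330×10⁶/(0.85 × 21.8 × 280)) = 109.63 mm.
A_s = 0.85 f'_c a b / f_y = 0.85 × 21.8 × 109.63 × 280 / 400 = 1422.0 mm².

A_s ≈ 1420 mm²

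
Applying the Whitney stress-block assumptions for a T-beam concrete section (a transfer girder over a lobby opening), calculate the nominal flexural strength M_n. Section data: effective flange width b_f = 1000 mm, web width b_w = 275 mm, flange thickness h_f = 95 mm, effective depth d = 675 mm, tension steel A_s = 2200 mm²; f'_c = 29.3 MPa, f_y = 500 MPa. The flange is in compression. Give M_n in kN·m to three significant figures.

Tension: T = A_s f_y = 2200 × 500 = 1100000 N.
Try a within the flange: a = T/(0.85 f'_c b_f) = 1100000/(0.85 × 29.3 × 1000) = 44.17 mm.
Since a = 44.17 ≤ h_f = 95 mm, the stress block lies entirely in the flange; analyse as a rectangular beam of width b_f.
M_n = T(d − a/2) = 1100000 × (675 − 22.085) = 718.21 × 10⁶ N·mm.
M_n = 718.21 kN·m.

M_n ≈ 718 kN·m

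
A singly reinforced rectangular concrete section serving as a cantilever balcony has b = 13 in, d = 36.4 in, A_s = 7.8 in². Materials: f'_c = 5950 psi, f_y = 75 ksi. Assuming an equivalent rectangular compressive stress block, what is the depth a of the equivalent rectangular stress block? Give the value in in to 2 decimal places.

T = A_s f_y = 7.8 × 75 = 585 kips.
a = T/(0.85 f'_c b) = 585/(0.85 × 5.95 × 13) = 8.90 in.

a ≈ 8.90 in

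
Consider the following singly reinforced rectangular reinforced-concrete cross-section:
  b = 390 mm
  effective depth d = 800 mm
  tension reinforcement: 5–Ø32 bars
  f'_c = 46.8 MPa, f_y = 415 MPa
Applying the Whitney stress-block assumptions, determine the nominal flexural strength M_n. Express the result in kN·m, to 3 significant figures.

A_s = 5 × 804 = 4020 mm².
T = A_s f_y = 4020 × 415 = 1668300 N = 1668.3 kN.
From C = T: a = T/(0.85 f'_c b) = 1668300/(0.85 × 46.8 × 390) = 107.53 mm.
M_n = T(d − a/2) = 1668.3 kN × (800 − 53.765) mm = 1244.94 kN·m.

M_n ≈ 1240 kN·m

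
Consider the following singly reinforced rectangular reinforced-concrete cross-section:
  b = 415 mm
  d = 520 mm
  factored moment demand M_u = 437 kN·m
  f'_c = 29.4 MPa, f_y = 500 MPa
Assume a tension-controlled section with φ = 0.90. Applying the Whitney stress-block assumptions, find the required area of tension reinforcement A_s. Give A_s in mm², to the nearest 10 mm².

M_n = M_u/φ = 437/0.90 = 485.556 kN·m.
With M_n = 0.85 f'_c a b (d − a/2), solve the quadratic for a:
a = d − √(d² − 2M_n/(0.85 f'_c b)) = 520 − √(520² − 2 × 485.556×10⁶/(0.85 × 29.4 × 415)) = 99.57 mm.
A_s = 0.85 f'_c a b / f_y = 0.85 × 29.4 × 99.57 × 415 / 500 = 2065.3 mm².

A_s ≈ 2070 mm²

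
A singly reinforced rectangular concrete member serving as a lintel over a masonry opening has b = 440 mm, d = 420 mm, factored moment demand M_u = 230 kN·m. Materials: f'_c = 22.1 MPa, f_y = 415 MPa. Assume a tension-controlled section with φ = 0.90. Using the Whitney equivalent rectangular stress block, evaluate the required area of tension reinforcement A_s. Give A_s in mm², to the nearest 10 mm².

M_n = M_u/φ = 230/0.90 = 255.556 kN·m.
With M_n = 0.85 f'_c a b (d − a/2), solve the quadratic for a:
a = d − √(d² − 2M_n/(0.85 f'_c b)) = 420 − √(420² − 2 × 255.556×10⁶/(0.85 × 22.1 × 440)) = 81.53 mm.
A_s = 0.85 f'_c a b / f_y = 0.85 × 22.1 × 81.53 × 440 / 415 = 1623.8 mm².

A_s ≈ 1620 mm²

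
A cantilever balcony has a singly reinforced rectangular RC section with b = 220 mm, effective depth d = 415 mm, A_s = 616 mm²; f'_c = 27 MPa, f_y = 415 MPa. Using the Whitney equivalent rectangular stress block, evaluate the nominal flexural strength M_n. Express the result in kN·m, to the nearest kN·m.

M_n ≈ 100 kN·m

T = A_s f_y = 616 × 415 = 255640 N = 255.64 kN.
From C = T: a = T/(0.85 f'_c b) = 255640/(0.85 × 27 × 220) = 50.63 mm.
M_n = T(d − a/2) = 255.64 kN × (415 − 25.315) mm = 99.62 kN·m.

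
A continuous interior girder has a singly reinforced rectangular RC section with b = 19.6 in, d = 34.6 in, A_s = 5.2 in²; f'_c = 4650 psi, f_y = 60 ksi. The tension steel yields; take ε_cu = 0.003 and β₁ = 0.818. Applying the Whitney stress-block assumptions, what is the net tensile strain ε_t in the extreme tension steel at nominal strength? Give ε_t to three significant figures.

ε_t ≈ 0.0181

a = A_s f_y/(0.85 f'_c b) = 4.027 in.
β₁ = 0.818, so c = a/β₁ = 4.027/0.818 = 4.923 in.
From the linear strain diagram with ε_cu = 0.003: ε_t = 0.003 (d − c)/c = 0.003 × (34.6 − 4.923)/4.923 = 0.0181.
Since ε_t ≥ 0.005, the section is tension-controlled.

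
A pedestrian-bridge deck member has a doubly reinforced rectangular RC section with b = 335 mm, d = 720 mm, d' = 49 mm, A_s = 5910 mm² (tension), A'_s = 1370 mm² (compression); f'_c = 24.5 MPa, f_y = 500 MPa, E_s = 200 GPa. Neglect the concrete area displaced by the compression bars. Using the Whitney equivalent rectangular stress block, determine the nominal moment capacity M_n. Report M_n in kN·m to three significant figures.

M_n ≈ 1720 kN·m

Assume both tension and compression steel yield.
Net tension couple steel: A_s − A'_s = 4540 mm².
a = (A_s − A'_s) f_y / (0.85 f'_c b) = 2270000/(0.85 × 24.5 × 335) = 325.38 mm.
c = a/β₁ = 325.38/0.85 = 382.80 mm; ε'_s = 0.003(c − d')/c = 0.0026 ≥ f_y/E_s = 0.0025, so compression steel does yield.
M_n = (A_s − A'_s) f_y (d − a/2) + A'_s f_y (d − d') = [2270000 × (720 − 162.69) + 685000 × (720 − 49)] × 10⁻⁶ = 1265.09 + 459.64 = 1724.73 kN·m.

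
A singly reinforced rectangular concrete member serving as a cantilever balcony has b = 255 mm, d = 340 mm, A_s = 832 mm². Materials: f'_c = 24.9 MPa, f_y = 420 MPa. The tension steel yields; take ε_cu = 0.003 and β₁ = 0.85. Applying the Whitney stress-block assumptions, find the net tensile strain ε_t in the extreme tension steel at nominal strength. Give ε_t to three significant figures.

ε_t ≈ 0.0104

a = A_s f_y/(0.85 f'_c b) = 64.75 mm.
β₁ = 0.85, so c = a/β₁ = 64.75/0.85 = 76.18 mm.
From the linear strain diagram with ε_cu = 0.003: ε_t = 0.003 (d − c)/c = 0.003 × (340 − 76.18)/76.18 = 0.0104.
Since ε_t ≥ 0.005, the section is tension-controlled.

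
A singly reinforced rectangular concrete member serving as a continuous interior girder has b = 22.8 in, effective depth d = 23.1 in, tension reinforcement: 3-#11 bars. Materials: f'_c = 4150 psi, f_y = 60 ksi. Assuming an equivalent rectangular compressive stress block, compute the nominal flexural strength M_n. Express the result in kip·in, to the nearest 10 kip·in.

M_n ≈ 6000 kip·in

A_s = 3 × 1.56 = 4.68 in².
T = A_s f_y = 4.68 × 60 = 280.8 kips.
a = T/(0.85 f'_c b) = 280.8/(0.85 × 4.15 × 22.8) = 3.491 in.
M_n = T(d − a/2) = 280.8 × (23.1 − 1.7455) = 5996.3 kip·in.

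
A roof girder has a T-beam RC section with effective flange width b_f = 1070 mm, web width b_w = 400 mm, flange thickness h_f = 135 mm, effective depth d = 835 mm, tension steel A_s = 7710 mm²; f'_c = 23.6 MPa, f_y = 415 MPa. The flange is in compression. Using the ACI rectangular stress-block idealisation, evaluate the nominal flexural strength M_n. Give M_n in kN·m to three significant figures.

M_n ≈ 2430 kN·m

Tension: T = A_s f_y = 7710 × 415 = 3199650 N.
Try a within the flange: a = T/(0.85 f'_c b_f) = 3199650/(0.85 × 23.6 × 1070) = 149.07 mm.
a = 149.07 > h_f = 135 mm: the block extends into the web. Split into flange-overhang and web parts.
C_f = 0.85 f'_c (b_f − b_w) h_f = 0.85 × 23.6 × (1070 − 400) × 135 = 1814427 N.
Remaining web compression depth: a_w = (T − C_f)/(0.85 f'_c b_w) = (3199650 − 1814427)/(0.85 × 23.6 × 400) = 172.63 mm.
M_n = C_f(d − h_f/2) + (T − C_f)(d − a_w/2) = 1814427 × (835 − 67.5) + 1385223 × (835 − 86.315) = 1392.57 + 1037.10 = 2429.67 × 10⁶ N·mm.
M_n = 2429.67 kN·m.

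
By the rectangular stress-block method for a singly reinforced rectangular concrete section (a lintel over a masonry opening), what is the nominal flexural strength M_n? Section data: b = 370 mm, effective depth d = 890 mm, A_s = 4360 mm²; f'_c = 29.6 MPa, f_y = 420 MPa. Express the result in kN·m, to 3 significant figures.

T = A_s f_y = 4360 × 420 = 1831200 N = 1831.2 kN.
From C = T: a = T/(0.85 f'_c b) = 1831200/(0.85 × 29.6 × 370) = 196.71 mm.
M_n = T(d − a/2) = 1831.2 kN × (890 − 98.355) mm = 1449.66 kN·m.

M_n ≈ 1450 kN·m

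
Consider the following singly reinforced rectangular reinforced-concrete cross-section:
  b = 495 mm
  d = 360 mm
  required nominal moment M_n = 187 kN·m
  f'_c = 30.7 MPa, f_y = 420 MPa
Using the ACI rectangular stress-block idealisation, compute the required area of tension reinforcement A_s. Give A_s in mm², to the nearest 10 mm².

With M_n = 0.85 f'_c a b (d − a/2), solve the quadratic for a:
a = d − √(d² − 2M_n/(0.85 f'_c b)) = 360 − √(360² − 2 × 187×10⁶/(0.85 × 30.7 × 495)) = 42.75 mm.
A_s = 0.85 f'_c a b / f_y = 0.85 × 30.7 × 42.75 × 495 / 420 = 1314.8 mm².

A_s ≈ 1310 mm²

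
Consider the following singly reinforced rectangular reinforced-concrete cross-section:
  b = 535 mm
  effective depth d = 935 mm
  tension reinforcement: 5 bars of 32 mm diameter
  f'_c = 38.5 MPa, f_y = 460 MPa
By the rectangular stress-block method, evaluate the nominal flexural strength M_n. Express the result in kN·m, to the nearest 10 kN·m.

M_n ≈ 1630 kN·m

A_s = 5 × 804 = 4020 mm².
T = A_s f_y = 4020 × 460 = 1849200 N = 1849.2 kN.
From C = T: a = T/(0.85 f'_c b) = 1849200/(0.85 × 38.5 × 535) = 105.62 mm.
M_n = T(d − a/2) = 1849.2 kN × (935 − 52.81) mm = 1631.35 kN·m.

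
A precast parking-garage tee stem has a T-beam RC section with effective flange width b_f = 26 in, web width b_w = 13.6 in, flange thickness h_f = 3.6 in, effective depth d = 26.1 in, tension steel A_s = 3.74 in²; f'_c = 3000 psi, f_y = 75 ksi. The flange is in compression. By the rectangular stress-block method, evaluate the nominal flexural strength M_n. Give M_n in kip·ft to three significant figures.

M_n ≈ 560 kip·ft

Tension: T = A_s f_y = 3.74 × 75 = 280.5 kips.
Try a within the flange: a = T/(0.85 f'_c b_f) = 280.5/(0.85 × 3 × 26) = 4.231 in.
a = 4.231 > h_f = 3.6 in: the block extends into the web. Split into flange-overhang and web parts.
C_f = 0.85 f'_c (b_f − b_w) h_f = 0.85 × 3 × (26 − 13.6) × 3.6 = 113.8 kips.
Remaining web compression depth: a_w = (T − C_f)/(0.85 f'_c b_w) = (280.5 − 113.8)/(0.85 × 3 × 13.6) = 4.807 in.
M_n = C_f(d − h_f/2) + (T − C_f)(d − a_w/2) = 113.8 × (26.1 − 1.8) + 166.7 × (26.1 − 2.4035) = 2765.3 + 3950.2 = 6715.5 kip·in.
M_n = 6715.5/12 = 559.63 kip·ft.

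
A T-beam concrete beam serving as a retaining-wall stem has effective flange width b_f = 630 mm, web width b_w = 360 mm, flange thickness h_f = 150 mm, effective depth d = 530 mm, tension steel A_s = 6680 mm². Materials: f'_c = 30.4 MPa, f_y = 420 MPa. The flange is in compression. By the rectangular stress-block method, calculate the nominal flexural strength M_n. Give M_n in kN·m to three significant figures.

M_n ≈ 1240 kN·m

Tension: T = A_s f_y = 6680 × 420 = 2805600 N.
Try a within the flange: a = T/(0.85 f'_c b_f) = 2805600/(0.85 × 30.4 × 630) = 172.34 mm.
a = 172.34 > h_f = 150 mm: the block extends into the web. Split into flange-overhang and web parts.
C_f = 0.85 f'_c (b_f − b_w) h_f = 0.85 × 30.4 × (630 − 360) × 150 = 1046520 N.
Remaining web compression depth: a_w = (T − C_f)/(0.85 f'_c b_w) = (2805600 − 1046520)/(0.85 × 30.4 × 360) = 189.10 mm.
M_n = C_f(d − h_f/2) + (T − C_f)(d − a_w/2) = 1046520 × (530 − 75) + 1759080 × (530 − 94.55) = 476.17 + 765.99 = 1242.16 × 10⁶ N·mm.
M_n = 1242.16 kN·m.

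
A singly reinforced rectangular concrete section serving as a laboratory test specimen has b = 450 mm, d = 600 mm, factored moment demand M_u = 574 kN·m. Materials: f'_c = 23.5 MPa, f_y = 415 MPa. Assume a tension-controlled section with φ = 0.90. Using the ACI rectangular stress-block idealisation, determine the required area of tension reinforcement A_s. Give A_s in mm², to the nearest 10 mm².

M_n = M_u/φ = 574/0.90 = 637.778 kN·m.
With M_n = 0.85 f'_c a b (d − a/2), solve the quadratic for a:
a = d − √(d² − 2M_n/(0.85 f'_c b)) = 600 − √(600² − 2 × 637.778×10⁶/(0.85 × 23.5 × 450)) = 132.99 mm.
A_s = 0.85 f'_c a b / f_y = 0.85 × 23.5 × 132.99 × 450 / 415 = 2880.5 mm².

A_s ≈ 2880 mm²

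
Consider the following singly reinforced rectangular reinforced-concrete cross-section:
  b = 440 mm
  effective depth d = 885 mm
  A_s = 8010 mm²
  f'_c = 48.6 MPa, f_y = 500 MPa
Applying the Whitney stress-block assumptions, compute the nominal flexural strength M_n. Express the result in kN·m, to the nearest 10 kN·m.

M_n ≈ 3100 kN·m

T = A_s f_y = 8010 × 500 = 4005000 N = 4005 kN.
From C = T: a = T/(0.85 f'_c b) = 4005000/(0.85 × 48.6 × 440) = 220.34 mm.
M_n = T(d − a/2) = 4005 kN × (885 − 110.17) mm = 3103.19 kN·m.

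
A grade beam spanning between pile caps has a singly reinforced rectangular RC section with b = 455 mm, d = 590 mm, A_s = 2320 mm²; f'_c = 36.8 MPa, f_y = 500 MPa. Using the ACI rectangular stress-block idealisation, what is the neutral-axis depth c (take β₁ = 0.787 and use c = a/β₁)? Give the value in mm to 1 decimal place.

T = A_s f_y = 2320 × 500 = 1160000 N = 1160 kN.
Setting C = 0.85 f'_c a b equal to T: a = 1160000/(0.85 × 36.8 × 455) = 81.504 mm.
With β₁ = 0.787, c = a/β₁ = 81.504/0.787 = 103.6 mm.

c ≈ 103.6 mm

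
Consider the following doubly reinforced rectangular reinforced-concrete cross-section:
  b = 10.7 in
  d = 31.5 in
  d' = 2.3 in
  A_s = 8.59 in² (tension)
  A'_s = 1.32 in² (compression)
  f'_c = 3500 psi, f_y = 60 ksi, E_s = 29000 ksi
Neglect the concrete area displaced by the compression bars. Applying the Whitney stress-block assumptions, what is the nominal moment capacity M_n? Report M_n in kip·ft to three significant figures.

M_n ≈ 1090 kip·ft

Assume both steels yield.
a = (A_s − A'_s) f_y/(0.85 f'_c b) = (8.59 − 1.32) × 60/(0.85 × 3.5 × 10.7) = 13.703 in.
c = a/β₁ = 13.703/0.85 = 16.121 in; ε'_s = 0.003(c − d')/c = 0.0026 ≥ ε_y = 0.0021, so the compression steel yields.
M_n = (A_s − A'_s) f_y (d − a/2) + A'_s f_y (d − d') = 436.2 × (31.5 − 6.8515) + 79.2 × (31.5 − 2.3) = 10751.7 + 2312.6 = 13064.3 kip·in = 13064.3/12 = 1088.69 kip·ft.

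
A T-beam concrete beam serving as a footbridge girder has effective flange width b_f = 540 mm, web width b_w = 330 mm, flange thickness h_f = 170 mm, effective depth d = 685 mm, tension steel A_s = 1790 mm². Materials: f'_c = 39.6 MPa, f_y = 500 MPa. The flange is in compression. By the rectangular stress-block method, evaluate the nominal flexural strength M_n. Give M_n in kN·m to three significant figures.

Tension: T = A_s f_y = 1790 × 500 = 895000 N.
Try a within the flange: a = T/(0.85 f'_c b_f) = 895000/(0.85 × 39.6 × 540) = 49.24 mm.
Since a = 49.24 ≤ h_f = 170 mm, the stress block lies entirely in the flange; analyse as a rectangular beam of width b_f.
M_n = T(d − a/2) = 895000 × (685 − 24.62) = 591.04 × 10⁶ N·mm.
M_n = 591.04 kN·m.

M_n ≈ 591 kN·m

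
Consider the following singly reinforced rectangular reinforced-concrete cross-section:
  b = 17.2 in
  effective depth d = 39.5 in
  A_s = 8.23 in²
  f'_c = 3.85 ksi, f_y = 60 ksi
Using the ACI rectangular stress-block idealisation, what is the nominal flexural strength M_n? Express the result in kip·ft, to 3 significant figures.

T = A_s f_y = 8.23 × 60 = 493.8 kips.
a = T/(0.85 f'_c b) = 493.8/(0.85 × 3.85 × 17.2) = 8.773 in.
M_n = T(d − a/2) = 493.8 × (39.5 − 4.3865) = 17339.0 kip·in = 17339.0/12 = 1444.92 kip·ft.

M_n ≈ 1440 kip·ft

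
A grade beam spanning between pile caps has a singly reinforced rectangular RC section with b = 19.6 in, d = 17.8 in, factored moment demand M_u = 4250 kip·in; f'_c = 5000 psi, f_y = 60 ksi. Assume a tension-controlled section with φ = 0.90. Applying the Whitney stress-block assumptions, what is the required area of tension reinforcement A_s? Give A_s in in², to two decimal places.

A_s ≈ 4.91 in²

M_n = M_u/φ = 4250/0.90 = 4722.22 kip·in.
From M_n = 0.85 f'_c a b (d − a/2):
a = d − √(d² − 2M_n/(0.85 f'_c b)) = 17.8 − √(17.8² − 2 × 4722.22/(0.85 × 5 × 19.6)) = 3.536 in.
A_s = 0.85 f'_c a b / f_y = 0.85 × 5 × 3.536 × 19.6 / 60 = 4.909 in².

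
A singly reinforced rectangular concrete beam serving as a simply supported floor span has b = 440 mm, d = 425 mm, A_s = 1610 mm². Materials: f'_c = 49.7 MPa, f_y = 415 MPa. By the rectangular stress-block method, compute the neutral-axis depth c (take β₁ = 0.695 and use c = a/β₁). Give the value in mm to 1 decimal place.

T = A_s f_y = 1610 × 415 = 668150 N = 668.15 kN.
Setting C = 0.85 f'_c a b equal to T: a = 668150/(0.85 × 49.7 × 440) = 35.946 mm.
With β₁ = 0.695, c = a/β₁ = 35.946/0.695 = 51.7 mm.

c ≈ 51.7 mm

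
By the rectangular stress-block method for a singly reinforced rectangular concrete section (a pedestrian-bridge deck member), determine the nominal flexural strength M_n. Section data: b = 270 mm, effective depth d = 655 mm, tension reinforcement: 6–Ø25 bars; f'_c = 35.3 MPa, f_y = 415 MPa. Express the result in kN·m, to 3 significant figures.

A_s = 6 × 491 = 2946 mm².
T = A_s f_y = 2946 × 415 = 1222590 N = 1222.59 kN.
From C = T: a = T/(0.85 f'_c b) = 1222590/(0.85 × 35.3 × 270) = 150.91 mm.
M_n = T(d − a/2) = 1222.59 kN × (655 − 75.455) mm = 708.55 kN·m.

M_n ≈ 709 kN·m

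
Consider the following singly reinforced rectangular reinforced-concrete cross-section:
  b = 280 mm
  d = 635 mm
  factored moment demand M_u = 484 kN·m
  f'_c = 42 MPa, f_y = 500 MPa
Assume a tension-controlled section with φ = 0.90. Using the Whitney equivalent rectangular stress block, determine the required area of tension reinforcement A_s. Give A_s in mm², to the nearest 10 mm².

M_n = M_u/φ = 484/0.90 = 537.778 kN·m.
With M_n = 0.85 f'_c a b (d − a/2), solve the quadratic for a:
a = d − √(d² − 2M_n/(0.85 f'_c b)) = 635 − √(635² − 2 × 537.778×10⁶/(0.85 × 42 × 280)) = 91.28 mm.
A_s = 0.85 f'_c a b / f_y = 0.85 × 42 × 91.28 × 280 / 500 = 1824.9 mm².

A_s ≈ 1820 mm²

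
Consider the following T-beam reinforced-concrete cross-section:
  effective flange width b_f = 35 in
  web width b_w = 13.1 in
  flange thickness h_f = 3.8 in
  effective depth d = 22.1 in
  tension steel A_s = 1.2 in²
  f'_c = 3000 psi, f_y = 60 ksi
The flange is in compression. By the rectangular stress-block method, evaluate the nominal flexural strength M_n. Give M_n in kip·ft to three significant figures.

Tension: T = A_s f_y = 1.2 × 60 = 72 kips.
Try a within the flange: a = T/(0.85 f'_c b_f) = 72/(0.85 × 3 × 35) = 0.807 in.
Since a = 0.807 ≤ h_f = 3.8 in, the stress block lies entirely in the flange; analyse as a rectangular beam of width b_f.
M_n = T(d − a/2) = 72 × (22.1 − 0.4035) = 1562.1 kip·in.
M_n = 1562.1/12 = 130.18 kip·ft.

M_n ≈ 130 kip·ft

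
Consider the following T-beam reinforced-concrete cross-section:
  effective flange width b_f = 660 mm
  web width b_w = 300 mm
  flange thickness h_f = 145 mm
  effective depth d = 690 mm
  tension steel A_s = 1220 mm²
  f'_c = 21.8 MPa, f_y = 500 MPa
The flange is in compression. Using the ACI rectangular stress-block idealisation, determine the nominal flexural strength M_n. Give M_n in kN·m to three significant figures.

Tension: T = A_s f_y = 1220 × 500 = 610000 N.
Try a within the flange: a = T/(0.85 f'_c b_f) = 610000/(0.85 × 21.8 × 660) = 49.88 mm.
Since a = 49.88 ≤ h_f = 145 mm, the stress block lies entirely in the flange; analyse as a rectangular beam of width b_f.
M_n = T(d − a/2) = 610000 × (690 − 24.94) = 405.69 × 10⁶ N·mm.
M_n = 405.69 kN·m.

M_n ≈ 406 kN·m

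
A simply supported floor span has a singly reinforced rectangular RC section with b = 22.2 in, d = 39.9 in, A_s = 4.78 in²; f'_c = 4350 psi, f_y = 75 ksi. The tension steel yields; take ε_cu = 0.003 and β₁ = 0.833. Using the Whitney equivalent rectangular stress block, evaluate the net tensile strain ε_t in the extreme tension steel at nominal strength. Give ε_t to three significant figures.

ε_t ≈ 0.0198

a = A_s f_y/(0.85 f'_c b) = 4.367 in.
β₁ = 0.833, so c = a/β₁ = 4.367/0.833 = 5.242 in.
From the linear strain diagram with ε_cu = 0.003: ε_t = 0.003 (d − c)/c = 0.003 × (39.9 − 5.242)/5.242 = 0.0198.
Since ε_t ≥ 0.005, the section is tension-controlled.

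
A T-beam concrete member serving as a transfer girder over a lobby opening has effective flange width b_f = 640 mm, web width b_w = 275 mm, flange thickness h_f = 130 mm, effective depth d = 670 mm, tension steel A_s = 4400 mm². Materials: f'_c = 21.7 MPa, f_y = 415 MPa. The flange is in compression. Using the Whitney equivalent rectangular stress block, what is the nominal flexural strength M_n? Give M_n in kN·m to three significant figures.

M_n ≈ 1080 kN·m

Tension: T = A_s f_y = 4400 × 415 = 1826000 N.
Try a within the flange: a = T/(0.85 f'_c b_f) = 1826000/(0.85 × 21.7 × 640) = 154.68 mm.
a = 154.68 > h_f = 130 mm: the block extends into the web. Split into flange-overhang and web parts.
C_f = 0.85 f'_c (b_f − b_w) h_f = 0.85 × 21.7 × (640 − 275) × 130 = 875215 N.
Remaining web compression depth: a_w = (T − C_f)/(0.85 f'_c b_w) = (1826000 − 875215)/(0.85 × 21.7 × 275) = 187.44 mm.
M_n = C_f(d − h_f/2) + (T − C_f)(d − a_w/2) = 875215 × (670 − 65) + 950785 × (670 − 93.72) = 529.51 + 547.92 = 1077.43 × 10⁶ N·mm.
M_n = 1077.43 kN·m.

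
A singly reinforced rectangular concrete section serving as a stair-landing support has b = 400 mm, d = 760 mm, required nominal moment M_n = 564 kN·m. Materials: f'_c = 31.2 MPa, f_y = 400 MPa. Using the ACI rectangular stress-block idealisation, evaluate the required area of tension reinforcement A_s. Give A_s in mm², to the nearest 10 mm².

A_s ≈ 1950 mm²

With M_n = 0.85 f'_c a b (d − a/2), solve the quadratic for a:
a = d − √(d² − 2M_n/(0.85 f'_c b)) = 760 − √(760² − 2 × 564×10⁶/(0.85 × 31.2 × 400)) = 73.51 mm.
A_s = 0.85 f'_c a b / f_y = 0.85 × 31.2 × 73.51 × 400 / 400 = 1949.5 mm².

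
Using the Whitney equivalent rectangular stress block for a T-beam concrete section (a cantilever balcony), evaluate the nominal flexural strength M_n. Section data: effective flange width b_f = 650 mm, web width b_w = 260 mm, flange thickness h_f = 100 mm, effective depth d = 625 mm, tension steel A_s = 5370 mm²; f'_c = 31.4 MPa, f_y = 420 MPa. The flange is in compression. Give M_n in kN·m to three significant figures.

Tension: T = A_s f_y = 5370 × 420 = 2255400 N.
Try a within the flange: a = T/(0.85 f'_c b_f) = 2255400/(0.85 × 31.4 × 650) = 130.01 mm.
a = 130.01 > h_f = 100 mm: the block extends into the web. Split into flange-overhang and web parts.
C_f = 0.85 f'_c (b_f − b_w) h_f = 0.85 × 31.4 × (650 − 260) × 100 = 1040910 N.
Remaining web compression depth: a_w = (T − C_f)/(0.85 f'_c b_w) = (2255400 − 1040910)/(0.85 × 31.4 × 260) = 175.01 mm.
M_n = C_f(d − h_f/2) + (T − C_f)(d − a_w/2) = 1040910 × (625 − 50) + 1214490 × (625 − 87.505) = 598.52 + 652.78 = 1251.30 × 10⁶ N·mm.
M_n = 1251.30 kN·m.

M_n ≈ 1250 kN·m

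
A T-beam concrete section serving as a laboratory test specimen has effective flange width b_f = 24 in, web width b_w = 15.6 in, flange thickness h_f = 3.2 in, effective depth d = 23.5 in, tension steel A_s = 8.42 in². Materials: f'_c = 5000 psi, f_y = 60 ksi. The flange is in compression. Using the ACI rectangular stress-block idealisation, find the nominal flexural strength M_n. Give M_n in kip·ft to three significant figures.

Tension: T = A_s f_y = 8.42 × 60 = 505.2 kips.
Try a within the flange: a = T/(0.85 f'_c b_f) = 505.2/(0.85 × 5 × 24) = 4.953 in.
a = 4.953 > h_f = 3.2 in: the block extends into the web. Split into flange-overhang and web parts.
C_f = 0.85 f'_c (b_f − b_w) h_f = 0.85 × 5 × (24 − 15.6) × 3.2 = 114.2 kips.
Remaining web compression depth: a_w = (T − C_f)/(0.85 f'_c b_w) = (505.2 − 114.2)/(0.85 × 5 × 15.6) = 5.897 in.
M_n = C_f(d − h_f/2) + (T − C_f)(d − a_w/2) = 114.2 × (23.5 − 1.6) + 391 × (23.5 − 2.9485) = 2501.0 + 8035.6 = 10536.6 kip·in.
M_n = 10536.6/12 = 878.05 kip·ft.

M_n ≈ 878 kip·ft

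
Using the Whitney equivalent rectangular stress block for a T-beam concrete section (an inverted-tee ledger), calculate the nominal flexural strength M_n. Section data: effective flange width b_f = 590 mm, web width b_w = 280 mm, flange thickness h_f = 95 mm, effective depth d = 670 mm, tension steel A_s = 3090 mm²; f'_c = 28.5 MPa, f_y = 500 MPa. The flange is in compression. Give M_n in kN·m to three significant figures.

M_n ≈ 950 kN·m

Tension: T = A_s f_y = 3090 × 500 = 1545000 N.
Try a within the flange: a = T/(0.85 f'_c b_f) = 1545000/(0.85 × 28.5 × 590) = 108.10 mm.
a = 108.10 > h_f = 95 mm: the block extends into the web. Split into flange-overhang and web parts.
C_f = 0.85 f'_c (b_f − b_w) h_f = 0.85 × 28.5 × (590 − 280) × 95 = 713426 N.
Remaining web compression depth: a_w = (T − C_f)/(0.85 f'_c b_w) = (1545000 − 713426)/(0.85 × 28.5 × 280) = 122.60 mm.
M_n = C_f(d − h_f/2) + (T − C_f)(d − a_w/2) = 713426 × (670 − 47.5) + 831574 × (670 − 61.3) = 444.11 + 506.18 = 950.29 × 10⁶ N·mm.
M_n = 950.29 kN·m.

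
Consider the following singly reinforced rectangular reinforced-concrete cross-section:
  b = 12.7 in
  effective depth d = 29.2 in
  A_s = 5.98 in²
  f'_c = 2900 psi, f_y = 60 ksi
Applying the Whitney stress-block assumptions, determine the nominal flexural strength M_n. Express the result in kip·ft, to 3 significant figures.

M_n ≈ 702 kip·ft

T = A_s f_y = 5.98 × 60 = 358.8 kips.
a = T/(0.85 f'_c b) = 358.8/(0.85 × 2.9 × 12.7) = 11.461 in.
M_n = T(d − a/2) = 358.8 × (29.2 − 5.7305) = 8420.9 kip·in = 8420.9/12 = 701.74 kip·ft.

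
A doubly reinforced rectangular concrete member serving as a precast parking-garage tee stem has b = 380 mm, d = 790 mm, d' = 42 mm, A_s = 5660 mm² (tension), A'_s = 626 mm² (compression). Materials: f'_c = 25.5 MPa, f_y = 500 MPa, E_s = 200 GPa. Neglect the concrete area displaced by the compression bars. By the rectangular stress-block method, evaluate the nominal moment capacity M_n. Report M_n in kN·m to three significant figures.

M_n ≈ 1840 kN·m

Assume both tension and compression steel yield.
Net tension couple steel: A_s − A'_s = 5034 mm².
a = (A_s − A'_s) f_y / (0.85 f'_c b) = 2517000/(0.85 × 25.5 × 380) = 305.59 mm.
c = a/β₁ = 305.59/0.85 = 359.52 mm; ε'_s = 0.003(c − d')/c = 0.0026 ≥ f_y/E_s = 0.0025, so compression steel does yield.
M_n = (A_s − A'_s) f_y (d − a/2) + A'_s f_y (d − d') = [2517000 × (790 − 152.795) + 313000 × (790 − 42)] × 10⁻⁶ = 1603.84 + 234.12 = 1837.96 kN·m.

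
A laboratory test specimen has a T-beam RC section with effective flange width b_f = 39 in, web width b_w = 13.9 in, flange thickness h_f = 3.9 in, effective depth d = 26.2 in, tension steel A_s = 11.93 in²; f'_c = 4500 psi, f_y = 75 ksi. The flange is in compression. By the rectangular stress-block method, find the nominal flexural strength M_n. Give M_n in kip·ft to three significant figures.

Tension: T = A_s f_y = 11.93 × 75 = 894.75 kips.
Try a within the flange: a = T/(0.85 f'_c b_f) = 894.75/(0.85 × 4.5 × 39) = 5.998 in.
a = 5.998 > h_f = 3.9 in: the block extends into the web. Split into flange-overhang and web parts.
C_f = 0.85 f'_c (b_f − b_w) h_f = 0.85 × 4.5 × (39 − 13.9) × 3.9 = 374.4 kips.
Remaining web compression depth: a_w = (T − C_f)/(0.85 f'_c b_w) = (894.75 − 374.4)/(0.85 × 4.5 × 13.9) = 9.787 in.
M_n = C_f(d − h_f/2) + (T − C_f)(d − a_w/2) = 374.4 × (26.2 − 1.95) + 520.35 × (26.2 − 4.8935) = 9079.2 + 11086.8 = 20166.0 kip·in.
M_n = 20166.0/12 = 1680.50 kip·ft.

M_n ≈ 1680 kip·ft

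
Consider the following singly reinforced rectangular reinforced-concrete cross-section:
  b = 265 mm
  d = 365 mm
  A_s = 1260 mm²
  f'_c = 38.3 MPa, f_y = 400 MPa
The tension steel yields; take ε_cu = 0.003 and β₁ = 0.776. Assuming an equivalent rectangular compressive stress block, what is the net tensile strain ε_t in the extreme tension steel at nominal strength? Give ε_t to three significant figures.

a = A_s f_y/(0.85 f'_c b) = 58.42 mm.
β₁ = 0.776, so c = a/β₁ = 58.42/0.776 = 75.28 mm.
From the linear strain diagram with ε_cu = 0.003: ε_t = 0.003 (d − c)/c = 0.003 × (365 − 75.28)/75.28 = 0.0115.
Since ε_t ≥ 0.005, the section is tension-controlled.

ε_t ≈ 0.0115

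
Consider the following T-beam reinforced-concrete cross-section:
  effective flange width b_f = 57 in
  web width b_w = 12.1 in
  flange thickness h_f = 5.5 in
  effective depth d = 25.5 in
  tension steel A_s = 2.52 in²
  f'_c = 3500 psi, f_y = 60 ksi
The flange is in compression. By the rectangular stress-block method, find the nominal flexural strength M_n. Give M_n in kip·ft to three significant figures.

M_n ≈ 316 kip·ft

Tension: T = A_s f_y = 2.52 × 60 = 151.2 kips.
Try a within the flange: a = T/(0.85 f'_c b_f) = 151.2/(0.85 × 3.5 × 57) = 0.892 in.
Since a = 0.892 ≤ h_f = 5.5 in, the stress block lies entirely in the flange; analyse as a rectangular beam of width b_f.
M_n = T(d − a/2) = 151.2 × (25.5 − 0.446) = 3788.2 kip·in.
M_n = 3788.2/12 = 315.68 kip·ft.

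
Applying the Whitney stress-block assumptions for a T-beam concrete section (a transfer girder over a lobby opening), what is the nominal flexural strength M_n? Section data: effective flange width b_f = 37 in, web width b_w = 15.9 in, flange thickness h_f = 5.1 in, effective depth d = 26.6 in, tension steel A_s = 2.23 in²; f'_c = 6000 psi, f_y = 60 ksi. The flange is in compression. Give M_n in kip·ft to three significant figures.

M_n ≈ 293 kip·ft

Tension: T = A_s f_y = 2.23 × 60 = 133.8 kips.
Try a within the flange: a = T/(0.85 f'_c b_f) = 133.8/(0.85 × 6 × 37) = 0.709 in.
Since a = 0.709 ≤ h_f = 5.1 in, the stress block lies entirely in the flange; analyse as a rectangular beam of width b_f.
M_n = T(d − a/2) = 133.8 × (26.6 − 0.3545) = 3511.6 kip·in.
M_n = 3511.6/12 = 292.63 kip·ft.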